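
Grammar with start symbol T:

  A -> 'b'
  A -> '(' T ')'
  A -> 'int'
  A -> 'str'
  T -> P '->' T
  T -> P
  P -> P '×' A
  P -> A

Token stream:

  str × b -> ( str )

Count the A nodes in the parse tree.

[T [P [P [A str]] × [A b]] -> [T [P [A ( [T [P [A str]]] )]]]]

4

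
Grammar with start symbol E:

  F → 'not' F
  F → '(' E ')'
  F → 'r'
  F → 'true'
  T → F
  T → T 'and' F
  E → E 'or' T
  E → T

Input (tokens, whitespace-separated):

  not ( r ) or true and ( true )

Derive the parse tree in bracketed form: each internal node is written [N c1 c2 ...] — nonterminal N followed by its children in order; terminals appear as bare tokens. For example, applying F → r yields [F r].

[E [E [T [F not [F ( [E [T [F r]]] )]]]] or [T [T [F true]] and [F ( [E [T [F true]]] )]]]

E
E or T
T or T
F or T
not F or T
not ( E ) or T
not ( T ) or T
not ( F ) or T
not ( r ) or T
not ( r ) or T and F
not ( r ) or F and F
not ( r ) or true and F
not ( r ) or true and ( E )
not ( r ) or true and ( T )
not ( r ) or true and ( F )
not ( r ) or true and ( true )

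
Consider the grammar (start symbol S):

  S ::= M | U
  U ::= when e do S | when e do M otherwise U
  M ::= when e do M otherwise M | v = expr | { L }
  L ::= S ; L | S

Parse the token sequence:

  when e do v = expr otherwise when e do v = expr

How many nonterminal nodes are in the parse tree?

6

[S [U when e do [M v = expr] otherwise [U when e do [S [M v = expr]]]]]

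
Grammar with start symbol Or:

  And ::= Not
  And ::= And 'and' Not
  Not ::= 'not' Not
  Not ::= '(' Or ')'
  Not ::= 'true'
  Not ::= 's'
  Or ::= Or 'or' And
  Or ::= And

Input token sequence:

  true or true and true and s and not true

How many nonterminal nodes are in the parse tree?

13

[Or [Or [And [Not true]]] or [And [And [And [And [Not true]] and [Not true]] and [Not s]] and [Not not [Not true]]]]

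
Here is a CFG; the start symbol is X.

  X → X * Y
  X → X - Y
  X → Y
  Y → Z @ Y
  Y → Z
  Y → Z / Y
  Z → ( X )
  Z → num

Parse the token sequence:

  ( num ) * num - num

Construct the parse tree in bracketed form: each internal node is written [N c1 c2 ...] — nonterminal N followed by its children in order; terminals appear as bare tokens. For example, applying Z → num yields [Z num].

X
X - Y
X * Y - Y
Y * Y - Y
Z * Y - Y
( X ) * Y - Y
( Y ) * Y - Y
( Z ) * Y - Y
( num ) * Y - Y
( num ) * Z - Y
( num ) * num - Y
( num ) * num - Z
( num ) * num - num

[X [X [X [Y [Z ( [X [Y [Z num]]] )]]] * [Y [Z num]]] - [Y [Z num]]]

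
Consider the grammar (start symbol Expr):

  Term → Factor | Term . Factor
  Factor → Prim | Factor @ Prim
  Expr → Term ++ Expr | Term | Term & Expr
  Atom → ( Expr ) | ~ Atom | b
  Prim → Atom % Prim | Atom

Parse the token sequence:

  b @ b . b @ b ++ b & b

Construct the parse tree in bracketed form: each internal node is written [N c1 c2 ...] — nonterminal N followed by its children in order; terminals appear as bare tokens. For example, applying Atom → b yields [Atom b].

[Expr [Term [Term [Factor [Factor [Prim [Atom b]]] @ [Prim [Atom b]]]] . [Factor [Factor [Prim [Atom b]]] @ [Prim [Atom b]]]] ++ [Expr [Term [Factor [Prim [Atom b]]]] & [Expr [Term [Factor [Prim [Atom b]]]]]]]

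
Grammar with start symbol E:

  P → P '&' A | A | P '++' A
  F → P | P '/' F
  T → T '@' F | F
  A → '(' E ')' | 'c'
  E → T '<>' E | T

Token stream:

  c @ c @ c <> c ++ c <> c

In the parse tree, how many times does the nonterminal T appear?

5

[E [T [T [T [F [P [A c]]]] @ [F [P [A c]]]] @ [F [P [A c]]]] <> [E [T [F [P [P [A c]] ++ [A c]]]] <> [E [T [F [P [A c]]]]]]]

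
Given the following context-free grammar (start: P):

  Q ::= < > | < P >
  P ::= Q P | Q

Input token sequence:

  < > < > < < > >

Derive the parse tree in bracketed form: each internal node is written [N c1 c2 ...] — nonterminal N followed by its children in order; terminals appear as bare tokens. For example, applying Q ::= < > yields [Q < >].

[P [Q < >] [P [Q < >] [P [Q < [P [Q < >]] >]]]]

P
Q P
< > P
< > Q P
< > < > P
< > < > Q
< > < > < P >
< > < > < Q >
< > < > < < > >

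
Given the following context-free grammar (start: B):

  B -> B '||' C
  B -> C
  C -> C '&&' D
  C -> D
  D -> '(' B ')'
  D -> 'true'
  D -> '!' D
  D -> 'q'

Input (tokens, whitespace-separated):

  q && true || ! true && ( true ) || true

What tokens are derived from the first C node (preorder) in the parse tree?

[B [B [B [C [C [D q]] && [D true]]] || [C [C [D ! [D true]]] && [D ( [B [C [D true]]] )]]] || [C [D true]]]

q && true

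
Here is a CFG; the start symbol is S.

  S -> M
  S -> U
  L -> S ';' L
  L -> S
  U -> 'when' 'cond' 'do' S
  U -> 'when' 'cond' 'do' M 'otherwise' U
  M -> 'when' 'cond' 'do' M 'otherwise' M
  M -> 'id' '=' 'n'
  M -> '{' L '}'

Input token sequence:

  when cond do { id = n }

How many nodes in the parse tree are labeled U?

1

[S [U when cond do [S [M { [L [S [M id = n]]] }]]]]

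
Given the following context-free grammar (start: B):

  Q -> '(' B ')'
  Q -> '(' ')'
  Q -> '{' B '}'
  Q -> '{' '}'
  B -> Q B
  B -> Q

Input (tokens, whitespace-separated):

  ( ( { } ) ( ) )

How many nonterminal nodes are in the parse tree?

[B [Q ( [B [Q ( [B [Q { }]] )] [B [Q ( )]]] )]]

8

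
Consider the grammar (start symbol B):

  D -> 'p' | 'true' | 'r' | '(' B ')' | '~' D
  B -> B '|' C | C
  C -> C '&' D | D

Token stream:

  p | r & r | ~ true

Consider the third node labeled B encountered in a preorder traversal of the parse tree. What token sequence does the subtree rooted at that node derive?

[B [B [B [C [D p]]] | [C [C [D r]] & [D r]]] | [C [D ~ [D true]]]]

p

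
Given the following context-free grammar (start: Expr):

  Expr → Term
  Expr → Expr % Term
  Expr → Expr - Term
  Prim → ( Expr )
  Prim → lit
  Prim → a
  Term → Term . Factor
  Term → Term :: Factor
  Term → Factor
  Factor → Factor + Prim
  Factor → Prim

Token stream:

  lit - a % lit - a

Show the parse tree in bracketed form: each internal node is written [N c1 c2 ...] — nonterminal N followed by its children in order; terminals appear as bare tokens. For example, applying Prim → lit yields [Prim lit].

[Expr [Expr [Expr [Expr [Term [Factor [Prim lit]]]] - [Term [Factor [Prim a]]]] % [Term [Factor [Prim lit]]]] - [Term [Factor [Prim a]]]]

Expr
Expr - Term
Expr % Term - Term
Expr - Term % Term - Term
Term - Term % Term - Term
Factor - Term % Term - Term
Prim - Term % Term - Term
lit - Term % Term - Term
lit - Factor % Term - Term
lit - Prim % Term - Term
lit - a % Term - Term
lit - a % Factor - Term
lit - a % Prim - Term
lit - a % lit - Term
lit - a % lit - Factor
lit - a % lit - Prim
lit - a % lit - a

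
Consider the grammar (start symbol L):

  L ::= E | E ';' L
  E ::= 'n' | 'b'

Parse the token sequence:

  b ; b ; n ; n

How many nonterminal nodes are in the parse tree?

[L [E b] ; [L [E b] ; [L [E n] ; [L [E n]]]]]

8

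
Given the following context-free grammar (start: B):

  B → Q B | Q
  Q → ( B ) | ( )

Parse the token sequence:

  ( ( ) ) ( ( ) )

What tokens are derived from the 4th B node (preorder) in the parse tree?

( )

[B [Q ( [B [Q ( )]] )] [B [Q ( [B [Q ( )]] )]]]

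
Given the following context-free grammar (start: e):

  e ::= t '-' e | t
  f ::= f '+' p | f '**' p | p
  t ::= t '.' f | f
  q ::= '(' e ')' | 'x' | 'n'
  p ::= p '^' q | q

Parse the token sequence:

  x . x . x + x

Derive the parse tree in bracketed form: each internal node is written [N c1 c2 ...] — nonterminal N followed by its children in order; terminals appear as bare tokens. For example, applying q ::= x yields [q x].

e
t
t . f
t . f . f
f . f . f
p . f . f
q . f . f
x . f . f
x . p . f
x . q . f
x . x . f
x . x . f + p
x . x . p + p
x . x . q + p
x . x . x + p
x . x . x + q
x . x . x + x

[e [t [t [t [f [p [q x]]]] . [f [p [q x]]]] . [f [f [p [q x]]] + [p [q x]]]]]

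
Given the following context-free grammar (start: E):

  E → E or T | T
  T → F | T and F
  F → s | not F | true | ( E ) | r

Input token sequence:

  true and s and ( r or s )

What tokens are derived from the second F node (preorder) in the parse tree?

[E [T [T [T [F true]] and [F s]] and [F ( [E [E [T [F r]]] or [T [F s]]] )]]]

s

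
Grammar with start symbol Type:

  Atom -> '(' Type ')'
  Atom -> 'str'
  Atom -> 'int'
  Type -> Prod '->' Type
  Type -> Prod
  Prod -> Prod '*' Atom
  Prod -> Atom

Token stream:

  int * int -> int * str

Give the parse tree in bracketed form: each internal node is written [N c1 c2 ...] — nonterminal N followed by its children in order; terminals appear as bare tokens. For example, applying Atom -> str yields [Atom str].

[Type [Prod [Prod [Atom int]] * [Atom int]] -> [Type [Prod [Prod [Atom int]] * [Atom str]]]]

Type
Prod -> Type
Prod * Atom -> Type
Atom * Atom -> Type
int * Atom -> Type
int * int -> Type
int * int -> Prod
int * int -> Prod * Atom
int * int -> Atom * Atom
int * int -> int * Atom
int * int -> int * str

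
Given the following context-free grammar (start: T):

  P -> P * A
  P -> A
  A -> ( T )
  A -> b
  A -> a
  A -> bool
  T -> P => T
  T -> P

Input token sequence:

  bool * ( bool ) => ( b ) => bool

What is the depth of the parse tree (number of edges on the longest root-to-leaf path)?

[T [P [P [A bool]] * [A ( [T [P [A bool]]] )]] => [T [P [A ( [T [P [A b]]] )]] => [T [P [A bool]]]]]

7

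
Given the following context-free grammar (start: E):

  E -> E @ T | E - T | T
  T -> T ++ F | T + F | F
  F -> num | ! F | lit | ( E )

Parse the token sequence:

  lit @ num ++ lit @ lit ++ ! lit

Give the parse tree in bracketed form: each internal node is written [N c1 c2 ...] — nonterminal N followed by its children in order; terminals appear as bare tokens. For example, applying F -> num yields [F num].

E
E @ T
E @ T @ T
T @ T @ T
F @ T @ T
lit @ T @ T
lit @ T ++ F @ T
lit @ F ++ F @ T
lit @ num ++ F @ T
lit @ num ++ lit @ T
lit @ num ++ lit @ T ++ F
lit @ num ++ lit @ F ++ F
lit @ num ++ lit @ lit ++ F
lit @ num ++ lit @ lit ++ ! F
lit @ num ++ lit @ lit ++ ! lit

[E [E [E [T [F lit]]] @ [T [T [F num]] ++ [F lit]]] @ [T [T [F lit]] ++ [F ! [F lit]]]]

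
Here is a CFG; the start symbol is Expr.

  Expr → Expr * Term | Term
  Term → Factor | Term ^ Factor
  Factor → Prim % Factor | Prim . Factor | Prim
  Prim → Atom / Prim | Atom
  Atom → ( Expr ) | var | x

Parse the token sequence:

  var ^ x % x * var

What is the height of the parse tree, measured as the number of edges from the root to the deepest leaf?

[Expr [Expr [Term [Term [Factor [Prim [Atom var]]]] ^ [Factor [Prim [Atom x]] % [Factor [Prim [Atom x]]]]]] * [Term [Factor [Prim [Atom var]]]]]

7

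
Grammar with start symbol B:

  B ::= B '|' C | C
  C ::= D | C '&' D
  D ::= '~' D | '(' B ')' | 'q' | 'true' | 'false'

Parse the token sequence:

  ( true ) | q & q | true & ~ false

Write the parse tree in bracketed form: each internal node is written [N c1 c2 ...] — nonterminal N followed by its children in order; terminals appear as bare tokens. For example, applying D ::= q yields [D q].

[B [B [B [C [D ( [B [C [D true]]] )]]] | [C [C [D q]] & [D q]]] | [C [C [D true]] & [D ~ [D false]]]]

B
B | C
B | C | C
C | C | C
D | C | C
( B ) | C | C
( C ) | C | C
( D ) | C | C
( true ) | C | C
( true ) | C & D | C
( true ) | D & D | C
( true ) | q & D | C
( true ) | q & q | C
( true ) | q & q | C & D
( true ) | q & q | D & D
( true ) | q & q | true & D
( true ) | q & q | true & ~ D
( true ) | q & q | true & ~ false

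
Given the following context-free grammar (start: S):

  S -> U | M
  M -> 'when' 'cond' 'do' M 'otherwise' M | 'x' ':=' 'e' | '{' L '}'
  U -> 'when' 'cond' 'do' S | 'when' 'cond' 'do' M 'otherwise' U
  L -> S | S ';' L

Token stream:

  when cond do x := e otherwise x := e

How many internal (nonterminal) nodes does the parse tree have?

4

[S [M when cond do [M x := e] otherwise [M x := e]]]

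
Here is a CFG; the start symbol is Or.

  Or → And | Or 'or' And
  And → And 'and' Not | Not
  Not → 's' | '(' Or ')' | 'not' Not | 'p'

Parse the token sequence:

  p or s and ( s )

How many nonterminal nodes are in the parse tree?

11

[Or [Or [And [Not p]]] or [And [And [Not s]] and [Not ( [Or [And [Not s]]] )]]]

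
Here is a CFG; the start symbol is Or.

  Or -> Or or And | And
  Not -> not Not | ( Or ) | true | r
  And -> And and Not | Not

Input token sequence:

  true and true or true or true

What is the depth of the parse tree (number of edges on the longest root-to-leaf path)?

[Or [Or [Or [And [And [Not true]] and [Not true]]] or [And [Not true]]] or [And [Not true]]]

6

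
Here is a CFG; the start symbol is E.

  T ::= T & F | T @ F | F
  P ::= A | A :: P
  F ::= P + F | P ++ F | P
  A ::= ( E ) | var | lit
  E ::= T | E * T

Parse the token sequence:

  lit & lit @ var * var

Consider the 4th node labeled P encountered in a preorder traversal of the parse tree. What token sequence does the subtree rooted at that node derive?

[E [E [T [T [T [F [P [A lit]]]] & [F [P [A lit]]]] @ [F [P [A var]]]]] * [T [F [P [A var]]]]]

var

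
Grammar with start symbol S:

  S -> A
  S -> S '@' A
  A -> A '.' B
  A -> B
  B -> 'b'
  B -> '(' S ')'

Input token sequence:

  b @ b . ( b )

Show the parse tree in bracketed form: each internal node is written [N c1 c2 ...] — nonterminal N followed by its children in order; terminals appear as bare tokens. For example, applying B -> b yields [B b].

S
S @ A
A @ A
B @ A
b @ A
b @ A . B
b @ B . B
b @ b . B
b @ b . ( S )
b @ b . ( A )
b @ b . ( B )
b @ b . ( b )

[S [S [A [B b]]] @ [A [A [B b]] . [B ( [S [A [B b]]] )]]]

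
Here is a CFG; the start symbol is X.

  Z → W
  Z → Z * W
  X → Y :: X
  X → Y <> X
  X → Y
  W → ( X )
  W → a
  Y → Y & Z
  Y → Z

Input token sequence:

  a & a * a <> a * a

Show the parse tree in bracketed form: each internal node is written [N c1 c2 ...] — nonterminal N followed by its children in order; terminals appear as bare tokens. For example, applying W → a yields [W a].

[X [Y [Y [Z [W a]]] & [Z [Z [W a]] * [W a]]] <> [X [Y [Z [Z [W a]] * [W a]]]]]

X
Y <> X
Y & Z <> X
Z & Z <> X
W & Z <> X
a & Z <> X
a & Z * W <> X
a & W * W <> X
a & a * W <> X
a & a * a <> X
a & a * a <> Y
a & a * a <> Z
a & a * a <> Z * W
a & a * a <> W * W
a & a * a <> a * W
a & a * a <> a * a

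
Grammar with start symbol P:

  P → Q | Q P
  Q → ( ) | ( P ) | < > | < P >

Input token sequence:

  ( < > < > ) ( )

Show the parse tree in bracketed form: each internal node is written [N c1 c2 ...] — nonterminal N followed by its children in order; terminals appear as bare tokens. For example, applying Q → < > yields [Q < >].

P
Q P
( P ) P
( Q P ) P
( < > P ) P
( < > Q ) P
( < > < > ) P
( < > < > ) Q
( < > < > ) ( )

[P [Q ( [P [Q < >] [P [Q < >]]] )] [P [Q ( )]]]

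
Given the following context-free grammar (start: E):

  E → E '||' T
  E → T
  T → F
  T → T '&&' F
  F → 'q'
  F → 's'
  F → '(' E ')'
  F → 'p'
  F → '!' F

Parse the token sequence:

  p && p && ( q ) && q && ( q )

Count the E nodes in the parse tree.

3

[E [T [T [T [T [T [F p]] && [F p]] && [F ( [E [T [F q]]] )]] && [F q]] && [F ( [E [T [F q]]] )]]]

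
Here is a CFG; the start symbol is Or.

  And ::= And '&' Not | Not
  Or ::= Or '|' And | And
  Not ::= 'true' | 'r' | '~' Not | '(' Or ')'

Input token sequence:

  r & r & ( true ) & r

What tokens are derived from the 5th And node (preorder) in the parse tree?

[Or [And [And [And [And [Not r]] & [Not r]] & [Not ( [Or [And [Not true]]] )]] & [Not r]]]

true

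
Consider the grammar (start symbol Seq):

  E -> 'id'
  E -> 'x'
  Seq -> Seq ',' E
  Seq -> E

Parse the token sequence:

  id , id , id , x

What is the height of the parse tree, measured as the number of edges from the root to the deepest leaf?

[Seq [Seq [Seq [Seq [E id]] , [E id]] , [E id]] , [E x]]

5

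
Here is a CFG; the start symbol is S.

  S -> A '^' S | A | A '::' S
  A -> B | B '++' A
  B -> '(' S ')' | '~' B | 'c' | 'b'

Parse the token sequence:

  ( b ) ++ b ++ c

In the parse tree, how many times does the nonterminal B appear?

4

[S [A [B ( [S [A [B b]]] )] ++ [A [B b] ++ [A [B c]]]]]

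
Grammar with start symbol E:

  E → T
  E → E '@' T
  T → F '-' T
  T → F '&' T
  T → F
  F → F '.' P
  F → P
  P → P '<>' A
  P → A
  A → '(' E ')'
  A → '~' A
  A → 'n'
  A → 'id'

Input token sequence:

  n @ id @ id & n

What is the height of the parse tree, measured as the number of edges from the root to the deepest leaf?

[E [E [E [T [F [P [A n]]]]] @ [T [F [P [A id]]]]] @ [T [F [P [A id]]] & [T [F [P [A n]]]]]]

7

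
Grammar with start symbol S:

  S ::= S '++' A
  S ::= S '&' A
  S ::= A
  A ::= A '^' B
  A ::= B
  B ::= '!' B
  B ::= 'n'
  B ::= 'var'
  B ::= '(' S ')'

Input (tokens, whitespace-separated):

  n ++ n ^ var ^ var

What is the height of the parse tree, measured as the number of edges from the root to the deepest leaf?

[S [S [A [B n]]] ++ [A [A [A [B n]] ^ [B var]] ^ [B var]]]

5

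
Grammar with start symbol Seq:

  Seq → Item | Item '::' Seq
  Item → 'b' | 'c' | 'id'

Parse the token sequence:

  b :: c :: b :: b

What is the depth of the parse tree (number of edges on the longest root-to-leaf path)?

5

[Seq [Item b] :: [Seq [Item c] :: [Seq [Item b] :: [Seq [Item b]]]]]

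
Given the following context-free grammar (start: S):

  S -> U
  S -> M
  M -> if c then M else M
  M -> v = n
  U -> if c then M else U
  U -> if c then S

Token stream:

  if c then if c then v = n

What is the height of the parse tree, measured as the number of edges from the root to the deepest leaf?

[S [U if c then [S [U if c then [S [M v = n]]]]]]

6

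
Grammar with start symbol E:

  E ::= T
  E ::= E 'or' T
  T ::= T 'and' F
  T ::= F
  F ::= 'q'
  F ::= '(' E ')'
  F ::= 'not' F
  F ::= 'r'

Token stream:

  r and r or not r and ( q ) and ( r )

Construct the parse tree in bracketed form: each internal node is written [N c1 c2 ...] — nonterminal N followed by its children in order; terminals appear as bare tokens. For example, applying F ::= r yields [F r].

[E [E [T [T [F r]] and [F r]]] or [T [T [T [F not [F r]]] and [F ( [E [T [F q]]] )]] and [F ( [E [T [F r]]] )]]]

E
E or T
T or T
T and F or T
F and F or T
r and F or T
r and r or T
r and r or T and F
r and r or T and F and F
r and r or F and F and F
r and r or not F and F and F
r and r or not r and F and F
r and r or not r and ( E ) and F
r and r or not r and ( T ) and F
r and r or not r and ( F ) and F
r and r or not r and ( q ) and F
r and r or not r and ( q ) and ( E )
r and r or not r and ( q ) and ( T )
r and r or not r and ( q ) and ( F )
r and r or not r and ( q ) and ( r )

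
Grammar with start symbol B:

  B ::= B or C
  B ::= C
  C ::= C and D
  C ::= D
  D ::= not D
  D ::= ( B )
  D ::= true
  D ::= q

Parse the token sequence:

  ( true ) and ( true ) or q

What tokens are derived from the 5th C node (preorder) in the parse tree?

q

[B [B [C [C [D ( [B [C [D true]]] )]] and [D ( [B [C [D true]]] )]]] or [C [D q]]]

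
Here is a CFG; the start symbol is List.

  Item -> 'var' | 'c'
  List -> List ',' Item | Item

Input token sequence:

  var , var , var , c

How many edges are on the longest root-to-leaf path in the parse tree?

5

[List [List [List [List [Item var]] , [Item var]] , [Item var]] , [Item c]]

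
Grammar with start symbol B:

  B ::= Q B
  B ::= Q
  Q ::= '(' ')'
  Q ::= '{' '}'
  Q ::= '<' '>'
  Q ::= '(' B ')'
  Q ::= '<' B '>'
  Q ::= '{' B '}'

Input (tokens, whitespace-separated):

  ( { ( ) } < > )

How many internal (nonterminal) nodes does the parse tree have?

8

[B [Q ( [B [Q { [B [Q ( )]] }] [B [Q < >]]] )]]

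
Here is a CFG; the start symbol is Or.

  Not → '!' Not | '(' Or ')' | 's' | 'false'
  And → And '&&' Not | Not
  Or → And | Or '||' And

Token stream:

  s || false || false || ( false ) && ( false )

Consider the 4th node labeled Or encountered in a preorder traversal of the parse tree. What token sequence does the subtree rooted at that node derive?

s

[Or [Or [Or [Or [And [Not s]]] || [And [Not false]]] || [And [Not false]]] || [And [And [Not ( [Or [And [Not false]]] )]] && [Not ( [Or [And [Not false]]] )]]]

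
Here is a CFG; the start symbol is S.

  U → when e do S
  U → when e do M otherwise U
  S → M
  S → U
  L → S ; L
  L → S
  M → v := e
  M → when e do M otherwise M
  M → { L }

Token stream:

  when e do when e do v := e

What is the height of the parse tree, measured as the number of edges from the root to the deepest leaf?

[S [U when e do [S [U when e do [S [M v := e]]]]]]

6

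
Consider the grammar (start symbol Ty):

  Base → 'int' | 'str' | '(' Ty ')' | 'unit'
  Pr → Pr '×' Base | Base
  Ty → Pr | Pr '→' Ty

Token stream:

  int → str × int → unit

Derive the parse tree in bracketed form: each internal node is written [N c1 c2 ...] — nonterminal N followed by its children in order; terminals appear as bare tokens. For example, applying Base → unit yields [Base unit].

Ty
Pr → Ty
Base → Ty
int → Ty
int → Pr → Ty
int → Pr × Base → Ty
int → Base × Base → Ty
int → str × Base → Ty
int → str × int → Ty
int → str × int → Pr
int → str × int → Base
int → str × int → unit

[Ty [Pr [Base int]] → [Ty [Pr [Pr [Base str]] × [Base int]] → [Ty [Pr [Base unit]]]]]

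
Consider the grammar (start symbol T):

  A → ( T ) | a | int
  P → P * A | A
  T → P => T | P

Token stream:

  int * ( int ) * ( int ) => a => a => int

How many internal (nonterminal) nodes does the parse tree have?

[T [P [P [P [A int]] * [A ( [T [P [A int]]] )]] * [A ( [T [P [A int]]] )]] => [T [P [A a]] => [T [P [A a]] => [T [P [A int]]]]]]

22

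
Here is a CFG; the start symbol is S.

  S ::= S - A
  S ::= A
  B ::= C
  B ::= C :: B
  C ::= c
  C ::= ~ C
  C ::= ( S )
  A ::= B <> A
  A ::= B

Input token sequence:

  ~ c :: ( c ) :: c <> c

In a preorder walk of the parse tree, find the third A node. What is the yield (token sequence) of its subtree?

c

[S [A [B [C ~ [C c]] :: [B [C ( [S [A [B [C c]]]] )] :: [B [C c]]]] <> [A [B [C c]]]]]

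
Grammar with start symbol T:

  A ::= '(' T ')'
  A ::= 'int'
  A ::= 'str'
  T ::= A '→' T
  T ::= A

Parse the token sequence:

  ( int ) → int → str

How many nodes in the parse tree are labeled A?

4

[T [A ( [T [A int]] )] → [T [A int] → [T [A str]]]]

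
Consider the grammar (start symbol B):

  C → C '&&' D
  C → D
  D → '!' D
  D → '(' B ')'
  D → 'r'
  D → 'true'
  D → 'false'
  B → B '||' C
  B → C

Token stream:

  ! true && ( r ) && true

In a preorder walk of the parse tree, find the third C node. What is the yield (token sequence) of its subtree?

! true

[B [C [C [C [D ! [D true]]] && [D ( [B [C [D r]]] )]] && [D true]]]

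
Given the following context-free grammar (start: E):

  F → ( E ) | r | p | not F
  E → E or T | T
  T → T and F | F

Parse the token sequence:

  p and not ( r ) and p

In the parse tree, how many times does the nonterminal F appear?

[E [T [T [T [F p]] and [F not [F ( [E [T [F r]]] )]]] and [F p]]]

5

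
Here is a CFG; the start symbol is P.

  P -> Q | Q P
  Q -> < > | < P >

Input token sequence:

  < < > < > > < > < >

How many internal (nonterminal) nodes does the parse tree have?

[P [Q < [P [Q < >] [P [Q < >]]] >] [P [Q < >] [P [Q < >]]]]

10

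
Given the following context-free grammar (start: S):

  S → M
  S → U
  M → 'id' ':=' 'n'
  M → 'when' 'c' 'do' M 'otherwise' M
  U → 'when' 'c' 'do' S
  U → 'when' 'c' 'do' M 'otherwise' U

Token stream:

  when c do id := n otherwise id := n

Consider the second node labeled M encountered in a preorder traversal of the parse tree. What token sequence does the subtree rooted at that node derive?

id := n

[S [M when c do [M id := n] otherwise [M id := n]]]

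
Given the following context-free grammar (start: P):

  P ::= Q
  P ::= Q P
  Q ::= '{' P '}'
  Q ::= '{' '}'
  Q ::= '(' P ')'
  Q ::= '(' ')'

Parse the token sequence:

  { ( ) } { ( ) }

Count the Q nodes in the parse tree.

4

[P [Q { [P [Q ( )]] }] [P [Q { [P [Q ( )]] }]]]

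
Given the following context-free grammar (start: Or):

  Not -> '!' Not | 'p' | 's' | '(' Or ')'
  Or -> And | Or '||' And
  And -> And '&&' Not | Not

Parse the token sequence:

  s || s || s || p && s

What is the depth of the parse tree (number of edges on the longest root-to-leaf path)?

[Or [Or [Or [Or [And [Not s]]] || [And [Not s]]] || [And [Not s]]] || [And [And [Not p]] && [Not s]]]

6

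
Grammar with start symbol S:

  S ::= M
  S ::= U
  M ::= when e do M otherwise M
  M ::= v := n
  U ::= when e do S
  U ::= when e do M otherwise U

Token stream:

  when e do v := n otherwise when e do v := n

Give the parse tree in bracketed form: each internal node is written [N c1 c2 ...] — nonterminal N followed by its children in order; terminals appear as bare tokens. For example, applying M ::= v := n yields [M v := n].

S
U
when e do M otherwise U
when e do v := n otherwise U
when e do v := n otherwise when e do S
when e do v := n otherwise when e do M
when e do v := n otherwise when e do v := n

[S [U when e do [M v := n] otherwise [U when e do [S [M v := n]]]]]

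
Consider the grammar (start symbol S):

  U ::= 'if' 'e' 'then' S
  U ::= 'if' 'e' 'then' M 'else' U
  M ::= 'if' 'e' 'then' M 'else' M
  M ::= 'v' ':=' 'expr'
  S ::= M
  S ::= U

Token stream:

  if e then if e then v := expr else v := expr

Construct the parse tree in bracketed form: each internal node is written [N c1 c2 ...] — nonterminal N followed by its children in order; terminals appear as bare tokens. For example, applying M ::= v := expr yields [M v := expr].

S
U
if e then S
if e then M
if e then if e then M else M
if e then if e then v := expr else M
if e then if e then v := expr else v := expr

[S [U if e then [S [M if e then [M v := expr] else [M v := expr]]]]]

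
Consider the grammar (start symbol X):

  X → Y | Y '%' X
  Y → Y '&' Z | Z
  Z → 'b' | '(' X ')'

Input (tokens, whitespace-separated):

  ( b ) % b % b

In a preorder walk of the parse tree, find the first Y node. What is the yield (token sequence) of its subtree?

[X [Y [Z ( [X [Y [Z b]]] )]] % [X [Y [Z b]] % [X [Y [Z b]]]]]

( b )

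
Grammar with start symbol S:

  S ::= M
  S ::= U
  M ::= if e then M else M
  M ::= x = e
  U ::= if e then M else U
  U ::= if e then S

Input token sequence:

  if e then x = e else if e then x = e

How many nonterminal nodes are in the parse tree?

6

[S [U if e then [M x = e] else [U if e then [S [M x = e]]]]]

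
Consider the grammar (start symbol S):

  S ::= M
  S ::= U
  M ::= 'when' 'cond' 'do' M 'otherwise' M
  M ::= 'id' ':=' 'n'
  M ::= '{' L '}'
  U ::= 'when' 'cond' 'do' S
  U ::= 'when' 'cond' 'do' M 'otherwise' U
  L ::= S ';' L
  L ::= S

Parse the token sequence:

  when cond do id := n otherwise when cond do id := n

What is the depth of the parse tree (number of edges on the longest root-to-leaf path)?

[S [U when cond do [M id := n] otherwise [U when cond do [S [M id := n]]]]]

5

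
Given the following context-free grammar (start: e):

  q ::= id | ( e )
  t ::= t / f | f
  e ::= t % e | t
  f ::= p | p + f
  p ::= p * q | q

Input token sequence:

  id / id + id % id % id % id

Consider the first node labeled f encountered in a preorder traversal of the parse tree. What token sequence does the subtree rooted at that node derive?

[e [t [t [f [p [q id]]]] / [f [p [q id]] + [f [p [q id]]]]] % [e [t [f [p [q id]]]] % [e [t [f [p [q id]]]] % [e [t [f [p [q id]]]]]]]]

id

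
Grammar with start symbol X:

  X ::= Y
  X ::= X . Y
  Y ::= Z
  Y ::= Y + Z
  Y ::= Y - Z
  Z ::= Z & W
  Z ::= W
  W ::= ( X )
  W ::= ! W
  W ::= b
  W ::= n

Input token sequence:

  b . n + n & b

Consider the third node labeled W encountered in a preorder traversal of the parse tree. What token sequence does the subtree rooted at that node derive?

n

[X [X [Y [Z [W b]]]] . [Y [Y [Z [W n]]] + [Z [Z [W n]] & [W b]]]]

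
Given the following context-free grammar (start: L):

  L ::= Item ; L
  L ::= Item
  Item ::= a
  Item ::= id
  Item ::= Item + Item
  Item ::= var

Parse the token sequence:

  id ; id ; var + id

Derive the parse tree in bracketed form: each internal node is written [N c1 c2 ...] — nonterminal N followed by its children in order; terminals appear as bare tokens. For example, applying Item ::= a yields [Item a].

L
Item ; L
id ; L
id ; Item ; L
id ; id ; L
id ; id ; Item
id ; id ; Item + Item
id ; id ; var + Item
id ; id ; var + id

[L [Item id] ; [L [Item id] ; [L [Item [Item var] + [Item id]]]]]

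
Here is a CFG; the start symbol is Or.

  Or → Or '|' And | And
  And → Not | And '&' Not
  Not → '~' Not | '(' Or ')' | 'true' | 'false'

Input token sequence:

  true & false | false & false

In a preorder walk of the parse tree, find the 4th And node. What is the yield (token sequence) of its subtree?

false

[Or [Or [And [And [Not true]] & [Not false]]] | [And [And [Not false]] & [Not false]]]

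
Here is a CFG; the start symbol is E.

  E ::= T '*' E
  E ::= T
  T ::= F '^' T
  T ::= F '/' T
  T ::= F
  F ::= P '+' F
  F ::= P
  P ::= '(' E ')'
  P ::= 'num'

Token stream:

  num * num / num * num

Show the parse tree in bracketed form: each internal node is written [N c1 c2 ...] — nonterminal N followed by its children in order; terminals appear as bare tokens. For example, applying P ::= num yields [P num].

E
T * E
F * E
P * E
num * E
num * T * E
num * F / T * E
num * P / T * E
num * num / T * E
num * num / F * E
num * num / P * E
num * num / num * E
num * num / num * T
num * num / num * F
num * num / num * P
num * num / num * num

[E [T [F [P num]]] * [E [T [F [P num]] / [T [F [P num]]]] * [E [T [F [P num]]]]]]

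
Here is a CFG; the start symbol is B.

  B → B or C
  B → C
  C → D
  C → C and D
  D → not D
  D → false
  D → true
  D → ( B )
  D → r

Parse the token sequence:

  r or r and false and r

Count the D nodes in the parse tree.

[B [B [C [D r]]] or [C [C [C [D r]] and [D false]] and [D r]]]

4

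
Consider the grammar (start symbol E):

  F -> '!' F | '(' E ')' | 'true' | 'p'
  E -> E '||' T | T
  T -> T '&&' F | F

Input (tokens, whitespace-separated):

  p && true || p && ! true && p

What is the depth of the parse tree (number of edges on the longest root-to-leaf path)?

[E [E [T [T [F p]] && [F true]]] || [T [T [T [F p]] && [F ! [F true]]] && [F p]]]

5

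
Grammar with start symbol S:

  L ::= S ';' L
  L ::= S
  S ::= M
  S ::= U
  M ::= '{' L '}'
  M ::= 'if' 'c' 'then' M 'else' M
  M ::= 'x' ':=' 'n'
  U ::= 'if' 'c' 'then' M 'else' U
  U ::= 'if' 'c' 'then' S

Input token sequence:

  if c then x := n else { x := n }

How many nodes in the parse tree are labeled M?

4

[S [M if c then [M x := n] else [M { [L [S [M x := n]]] }]]]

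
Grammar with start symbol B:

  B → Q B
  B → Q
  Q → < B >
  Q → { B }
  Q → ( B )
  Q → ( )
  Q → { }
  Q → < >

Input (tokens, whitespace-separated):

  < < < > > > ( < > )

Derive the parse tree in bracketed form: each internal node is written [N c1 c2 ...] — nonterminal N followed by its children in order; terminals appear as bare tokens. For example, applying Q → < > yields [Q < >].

B
Q B
< B > B
< Q > B
< < B > > B
< < Q > > B
< < < > > > B
< < < > > > Q
< < < > > > ( B )
< < < > > > ( Q )
< < < > > > ( < > )

[B [Q < [B [Q < [B [Q < >]] >]] >] [B [Q ( [B [Q < >]] )]]]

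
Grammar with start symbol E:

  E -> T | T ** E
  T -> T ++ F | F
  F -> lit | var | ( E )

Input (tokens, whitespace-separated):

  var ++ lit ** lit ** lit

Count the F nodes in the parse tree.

[E [T [T [F var]] ++ [F lit]] ** [E [T [F lit]] ** [E [T [F lit]]]]]

4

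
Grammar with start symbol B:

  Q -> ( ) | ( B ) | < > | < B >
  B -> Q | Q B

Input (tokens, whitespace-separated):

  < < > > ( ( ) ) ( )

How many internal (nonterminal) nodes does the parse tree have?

[B [Q < [B [Q < >]] >] [B [Q ( [B [Q ( )]] )] [B [Q ( )]]]]

10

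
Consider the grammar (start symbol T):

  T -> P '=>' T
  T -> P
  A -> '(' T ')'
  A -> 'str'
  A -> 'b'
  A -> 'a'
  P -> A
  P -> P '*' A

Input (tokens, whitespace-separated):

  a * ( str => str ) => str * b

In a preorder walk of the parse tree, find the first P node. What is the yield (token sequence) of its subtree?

a * ( str => str )

[T [P [P [A a]] * [A ( [T [P [A str]] => [T [P [A str]]]] )]] => [T [P [P [A str]] * [A b]]]]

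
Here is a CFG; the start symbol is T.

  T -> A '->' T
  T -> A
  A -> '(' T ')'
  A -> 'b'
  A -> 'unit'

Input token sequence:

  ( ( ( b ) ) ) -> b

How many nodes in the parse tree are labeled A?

5

[T [A ( [T [A ( [T [A ( [T [A b]] )]] )]] )] -> [T [A b]]]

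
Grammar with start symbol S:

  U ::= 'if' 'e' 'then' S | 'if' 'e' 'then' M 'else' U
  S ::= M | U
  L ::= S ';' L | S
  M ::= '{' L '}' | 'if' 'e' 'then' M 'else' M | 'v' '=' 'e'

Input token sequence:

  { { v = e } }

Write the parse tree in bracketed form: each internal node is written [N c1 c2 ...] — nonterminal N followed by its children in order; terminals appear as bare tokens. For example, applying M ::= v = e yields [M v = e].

S
M
{ L }
{ S }
{ M }
{ { L } }
{ { S } }
{ { M } }
{ { v = e } }

[S [M { [L [S [M { [L [S [M v = e]]] }]]] }]]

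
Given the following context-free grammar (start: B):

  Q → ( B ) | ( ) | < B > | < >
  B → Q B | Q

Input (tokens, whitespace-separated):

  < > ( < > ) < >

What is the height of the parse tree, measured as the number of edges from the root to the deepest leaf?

5

[B [Q < >] [B [Q ( [B [Q < >]] )] [B [Q < >]]]]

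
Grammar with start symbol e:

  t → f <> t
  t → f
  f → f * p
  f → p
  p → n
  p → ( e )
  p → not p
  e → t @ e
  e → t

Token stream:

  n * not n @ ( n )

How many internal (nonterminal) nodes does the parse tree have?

[e [t [f [f [p n]] * [p not [p n]]]] @ [e [t [f [p ( [e [t [f [p n]]]] )]]]]]

15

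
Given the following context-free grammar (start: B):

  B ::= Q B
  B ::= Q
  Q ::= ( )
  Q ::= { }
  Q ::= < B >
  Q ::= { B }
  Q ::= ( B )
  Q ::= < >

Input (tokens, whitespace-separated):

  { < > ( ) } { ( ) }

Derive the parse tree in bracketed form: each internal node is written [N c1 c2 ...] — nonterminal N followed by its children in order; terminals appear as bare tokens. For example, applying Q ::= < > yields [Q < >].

B
Q B
{ B } B
{ Q B } B
{ < > B } B
{ < > Q } B
{ < > ( ) } B
{ < > ( ) } Q
{ < > ( ) } { B }
{ < > ( ) } { Q }
{ < > ( ) } { ( ) }

[B [Q { [B [Q < >] [B [Q ( )]]] }] [B [Q { [B [Q ( )]] }]]]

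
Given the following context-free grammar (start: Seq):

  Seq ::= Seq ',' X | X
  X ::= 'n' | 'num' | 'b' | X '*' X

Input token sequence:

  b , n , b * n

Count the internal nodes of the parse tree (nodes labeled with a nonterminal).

8

[Seq [Seq [Seq [X b]] , [X n]] , [X [X b] * [X n]]]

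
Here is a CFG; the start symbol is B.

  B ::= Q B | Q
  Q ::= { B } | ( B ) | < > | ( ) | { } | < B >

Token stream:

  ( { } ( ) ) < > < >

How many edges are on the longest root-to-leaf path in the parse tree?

5

[B [Q ( [B [Q { }] [B [Q ( )]]] )] [B [Q < >] [B [Q < >]]]]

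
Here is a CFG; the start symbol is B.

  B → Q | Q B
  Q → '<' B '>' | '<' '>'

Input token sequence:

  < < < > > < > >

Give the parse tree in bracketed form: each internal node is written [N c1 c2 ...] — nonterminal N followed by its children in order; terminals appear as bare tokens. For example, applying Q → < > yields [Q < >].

[B [Q < [B [Q < [B [Q < >]] >] [B [Q < >]]] >]]

B
Q
< B >
< Q B >
< < B > B >
< < Q > B >
< < < > > B >
< < < > > Q >
< < < > > < > >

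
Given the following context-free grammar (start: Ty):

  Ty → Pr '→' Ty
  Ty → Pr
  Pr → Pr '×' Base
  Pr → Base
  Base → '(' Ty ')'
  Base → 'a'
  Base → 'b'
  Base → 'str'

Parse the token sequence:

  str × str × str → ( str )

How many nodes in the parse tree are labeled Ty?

3

[Ty [Pr [Pr [Pr [Base str]] × [Base str]] × [Base str]] → [Ty [Pr [Base ( [Ty [Pr [Base str]]] )]]]]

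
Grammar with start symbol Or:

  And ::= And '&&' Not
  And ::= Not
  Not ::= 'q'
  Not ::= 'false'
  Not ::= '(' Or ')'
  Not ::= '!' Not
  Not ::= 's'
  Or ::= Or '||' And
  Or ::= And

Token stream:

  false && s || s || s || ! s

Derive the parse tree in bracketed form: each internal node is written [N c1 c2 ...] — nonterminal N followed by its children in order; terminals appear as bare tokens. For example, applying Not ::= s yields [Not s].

Or
Or || And
Or || And || And
Or || And || And || And
And || And || And || And
And && Not || And || And || And
Not && Not || And || And || And
false && Not || And || And || And
false && s || And || And || And
false && s || Not || And || And
false && s || s || And || And
false && s || s || Not || And
false && s || s || s || And
false && s || s || s || Not
false && s || s || s || ! Not
false && s || s || s || ! s

[Or [Or [Or [Or [And [And [Not false]] && [Not s]]] || [And [Not s]]] || [And [Not s]]] || [And [Not ! [Not s]]]]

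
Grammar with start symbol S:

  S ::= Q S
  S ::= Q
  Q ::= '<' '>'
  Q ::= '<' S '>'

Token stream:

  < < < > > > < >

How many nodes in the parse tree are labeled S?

[S [Q < [S [Q < [S [Q < >]] >]] >] [S [Q < >]]]

4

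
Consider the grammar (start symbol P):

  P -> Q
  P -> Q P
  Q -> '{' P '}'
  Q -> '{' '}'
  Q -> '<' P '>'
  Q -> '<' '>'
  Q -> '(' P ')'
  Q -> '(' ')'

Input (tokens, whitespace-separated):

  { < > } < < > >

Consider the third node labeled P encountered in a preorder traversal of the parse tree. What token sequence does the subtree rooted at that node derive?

< < > >

[P [Q { [P [Q < >]] }] [P [Q < [P [Q < >]] >]]]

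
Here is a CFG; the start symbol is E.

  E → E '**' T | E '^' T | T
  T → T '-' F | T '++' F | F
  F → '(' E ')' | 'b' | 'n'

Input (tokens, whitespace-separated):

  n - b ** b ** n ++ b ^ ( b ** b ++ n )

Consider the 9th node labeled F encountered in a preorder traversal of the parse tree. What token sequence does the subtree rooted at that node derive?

[E [E [E [E [T [T [F n]] - [F b]]] ** [T [F b]]] ** [T [T [F n]] ++ [F b]]] ^ [T [F ( [E [E [T [F b]]] ** [T [T [F b]] ++ [F n]]] )]]]

n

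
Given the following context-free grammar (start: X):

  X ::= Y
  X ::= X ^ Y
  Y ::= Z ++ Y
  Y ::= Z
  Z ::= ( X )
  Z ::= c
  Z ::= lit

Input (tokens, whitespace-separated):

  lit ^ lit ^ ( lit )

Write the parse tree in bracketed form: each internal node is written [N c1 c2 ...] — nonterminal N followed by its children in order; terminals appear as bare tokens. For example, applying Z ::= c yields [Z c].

[X [X [X [Y [Z lit]]] ^ [Y [Z lit]]] ^ [Y [Z ( [X [Y [Z lit]]] )]]]

X
X ^ Y
X ^ Y ^ Y
Y ^ Y ^ Y
Z ^ Y ^ Y
lit ^ Y ^ Y
lit ^ Z ^ Y
lit ^ lit ^ Y
lit ^ lit ^ Z
lit ^ lit ^ ( X )
lit ^ lit ^ ( Y )
lit ^ lit ^ ( Z )
lit ^ lit ^ ( lit )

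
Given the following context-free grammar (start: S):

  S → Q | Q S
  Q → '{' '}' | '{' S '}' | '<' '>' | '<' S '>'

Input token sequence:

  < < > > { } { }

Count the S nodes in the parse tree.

4

[S [Q < [S [Q < >]] >] [S [Q { }] [S [Q { }]]]]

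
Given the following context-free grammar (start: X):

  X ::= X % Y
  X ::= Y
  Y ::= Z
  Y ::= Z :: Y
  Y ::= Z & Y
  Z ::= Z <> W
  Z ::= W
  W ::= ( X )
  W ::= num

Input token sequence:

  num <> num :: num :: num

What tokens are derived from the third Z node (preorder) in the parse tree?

[X [Y [Z [Z [W num]] <> [W num]] :: [Y [Z [W num]] :: [Y [Z [W num]]]]]]

num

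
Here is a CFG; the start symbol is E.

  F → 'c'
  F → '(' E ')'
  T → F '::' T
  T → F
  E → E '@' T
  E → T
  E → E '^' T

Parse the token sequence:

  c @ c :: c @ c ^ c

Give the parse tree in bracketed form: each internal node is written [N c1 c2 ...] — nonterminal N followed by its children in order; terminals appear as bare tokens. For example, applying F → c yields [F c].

[E [E [E [E [T [F c]]] @ [T [F c] :: [T [F c]]]] @ [T [F c]]] ^ [T [F c]]]

E
E ^ T
E @ T ^ T
E @ T @ T ^ T
T @ T @ T ^ T
F @ T @ T ^ T
c @ T @ T ^ T
c @ F :: T @ T ^ T
c @ c :: T @ T ^ T
c @ c :: F @ T ^ T
c @ c :: c @ T ^ T
c @ c :: c @ F ^ T
c @ c :: c @ c ^ T
c @ c :: c @ c ^ F
c @ c :: c @ c ^ c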